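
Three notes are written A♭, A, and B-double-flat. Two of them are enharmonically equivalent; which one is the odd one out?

In 12-tone equal temperament, enharmonic equivalents share a pitch class. Ab is pitch class 8; A is pitch class 9; Bbb is pitch class 9.
A and Bbb share pitch class 9, while Ab is pitch class 8.

Ab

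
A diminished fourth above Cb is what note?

C up a perfect fourth is F, so the target letter is F.
From Cb, a diminished fourth is 4 semitones up: Fbb.

Fbb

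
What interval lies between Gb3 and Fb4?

minor seventh

Counting letters G–A–B–C–D–E–F gives a seventh.
Gb→Fb = 10 semitones, 1 narrower than the major seventh (11), so minor.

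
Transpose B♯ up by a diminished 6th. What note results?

B up a major sixth is G#, so the target letter is G.
From B#, a diminished sixth is 7 semitones up: G.

G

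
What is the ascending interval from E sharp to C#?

minor sixth

The letter names run E→C, a span of 5 letter steps, so the interval is some kind of sixth.
E# to C# is 8 semitones. A major sixth is 9, so 8 makes it minor.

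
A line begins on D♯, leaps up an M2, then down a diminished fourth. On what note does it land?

A major second up from D# is E# (letter E, 2 semitones up).
A diminished fourth down from E# is B## (letter B, 4 semitones down).

B##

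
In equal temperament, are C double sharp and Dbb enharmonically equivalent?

No

Two spellings are enharmonically equivalent only if they share a pitch class.
Here C## → 2, Dbb → 0; 0 ≠ 2, so they are not.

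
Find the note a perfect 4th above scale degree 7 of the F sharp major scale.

A#

Scale degree 7 of F# major is E#.
A perfect fourth (5 semitones) above E# lands on the letter A, giving A#.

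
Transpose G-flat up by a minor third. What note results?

A third above G lands on the letter B.
A minor third spans 3 semitones, so Gb moves to pitch class 9. On the letter B that is Bbb.

Bbb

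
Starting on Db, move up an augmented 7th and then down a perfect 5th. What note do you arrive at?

An augmented seventh up from Db is C# (letter C, 12 semitones up).
A perfect fifth down from C# is F# (letter F, 7 semitones down).

F#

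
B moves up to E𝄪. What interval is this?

doubly augmented fourth

Counting letters B–C–D–E gives a fourth.
B→E## = 7 semitones, 2 wider than the perfect fourth (5), so doubly augmented.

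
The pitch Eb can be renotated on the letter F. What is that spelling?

Plain F sits 2 semitones above Eb, so on the letter F the same pitch needs a double flat: Fbb.

Fbb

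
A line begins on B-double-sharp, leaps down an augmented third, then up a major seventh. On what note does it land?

An augmented third down from B## is G# (letter G, 5 semitones down).
A major seventh up from G# is F## (letter F, 11 semitones up).

F##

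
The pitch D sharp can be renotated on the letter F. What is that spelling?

Plain F sits 2 semitones above D#, so on the letter F the same pitch needs a double flat: Fbb.

Fbb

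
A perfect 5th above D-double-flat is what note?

D up a perfect fifth is A, so the target letter is A.
From Dbb, a perfect fifth is 7 semitones up: Abb.

Abb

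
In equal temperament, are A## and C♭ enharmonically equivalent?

A## = pitch class 11 and Cb = pitch class 11 — the same pitch class, so they are enharmonic equivalents.

Yes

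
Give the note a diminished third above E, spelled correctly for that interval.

Gb

A third above E lands on the letter G.
A diminished third spans 2 semitones, so E moves to pitch class 6. On the letter G that is Gb.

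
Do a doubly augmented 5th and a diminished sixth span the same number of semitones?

No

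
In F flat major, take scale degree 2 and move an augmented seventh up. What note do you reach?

F#

Scale degree 2 of Fb major is Gb.
An augmented seventh (12 semitones) above Gb lands on the letter F, giving F#.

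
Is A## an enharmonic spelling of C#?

Two spellings are enharmonically equivalent only if they share a pitch class.
Here A## → 11, C# → 1; 1 ≠ 11, so they are not.

No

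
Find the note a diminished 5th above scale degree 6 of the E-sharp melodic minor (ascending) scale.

G#

Scale degree 6 of E# melodic minor (ascending) is C##.
A diminished fifth (6 semitones) above C## lands on the letter G, giving G#.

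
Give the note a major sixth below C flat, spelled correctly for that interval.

Ebb

A sixth below C lands on the letter E.
A major sixth spans 9 semitones, so Cb moves to pitch class 2. On the letter E that is Ebb.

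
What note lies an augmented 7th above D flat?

A seventh above D lands on the letter C.
An augmented seventh spans 12 semitones, so Db moves to pitch class 1. On the letter C that is C#.

C#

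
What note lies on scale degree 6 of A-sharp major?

F##

The A# major scale runs A# B# C## D# E# F## G##.
Degree 6 is F##.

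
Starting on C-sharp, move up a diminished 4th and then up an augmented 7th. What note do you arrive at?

E#

A diminished fourth up from C# is F (letter F, 4 semitones up).
An augmented seventh up from F is E# (letter E, 12 semitones up).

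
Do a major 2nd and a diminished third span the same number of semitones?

A major second spans 2 semitones; a diminished third spans 2.
They are enharmonically equivalent.

Yes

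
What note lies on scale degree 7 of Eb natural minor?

The Eb natural minor scale runs Eb F Gb Ab Bb Cb Db.
Degree 7 is Db.

Db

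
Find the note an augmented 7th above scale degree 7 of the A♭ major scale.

Scale degree 7 of Ab major is G.
An augmented seventh (12 semitones) above G lands on the letter F, giving F##.

F##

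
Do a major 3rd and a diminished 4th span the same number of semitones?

A major third spans 4 semitones; a diminished fourth spans 4.
They are enharmonically equivalent.

Yes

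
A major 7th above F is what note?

E

A seventh above F lands on the letter E.
A major seventh spans 11 semitones, so F moves to pitch class 4. On the letter E that is E.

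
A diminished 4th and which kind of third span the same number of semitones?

A diminished fourth spans 4 semitones.
A third spanning 4 semitones is major (the major third is 4).

major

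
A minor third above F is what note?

Ab

F up a major third is A, so the target letter is A.
From F, a minor third is 3 semitones up: Ab.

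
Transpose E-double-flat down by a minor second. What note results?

A second below E lands on the letter D.
A minor second spans 1 semitone, so Ebb moves to pitch class 1. On the letter D that is Db.

Db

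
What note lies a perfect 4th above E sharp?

A#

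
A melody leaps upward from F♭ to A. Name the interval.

augmented third

Counting letters F–G–A gives a third.
Fb→A = 5 semitones, 1 wider than the major third (4), so augmented.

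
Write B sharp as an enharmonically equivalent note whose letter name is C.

Plain C sits at the same pitch as B#, so on the letter C the same pitch needs a natural: C.

C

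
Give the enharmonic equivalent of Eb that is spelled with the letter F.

Plain F sits 2 semitones above Eb, so on the letter F the same pitch needs a double flat: Fbb.

Fbb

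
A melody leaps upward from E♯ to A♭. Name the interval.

Counting letters E–F–G–A gives a fourth.
E#→Ab = 3 semitones, 2 narrower than the perfect fourth (5), so doubly diminished.

doubly diminished fourth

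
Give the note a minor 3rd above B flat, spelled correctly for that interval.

Db

A third above B lands on the letter D.
A minor third spans 3 semitones, so Bb moves to pitch class 1. On the letter D that is Db.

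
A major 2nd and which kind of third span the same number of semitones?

A major second spans 2 semitones.
A third spanning 2 semitones is diminished (the major third is 4).

diminished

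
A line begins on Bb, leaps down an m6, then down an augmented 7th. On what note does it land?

Ebb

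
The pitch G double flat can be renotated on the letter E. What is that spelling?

Gbb is pitch class 5. The letter E alone is pitch class 4.
To reach pitch class 5 from E requires an offset of +1 semitone, i.e. sharp: E#.

E#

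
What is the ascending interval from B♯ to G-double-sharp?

The letter names run B→G, a span of 5 letter steps, so the interval is some kind of sixth.
B# to G## is 9 semitones. A major sixth is 9, so 9 makes it major.

major sixth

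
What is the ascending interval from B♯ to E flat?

doubly diminished fourth

Counting letters B–C–D–E gives a fourth.
B#→Eb = 3 semitones, 2 narrower than the perfect fourth (5), so doubly diminished.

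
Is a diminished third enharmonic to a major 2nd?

A diminished third spans 2 semitones; a major second spans 2.
They are enharmonically equivalent.

Yes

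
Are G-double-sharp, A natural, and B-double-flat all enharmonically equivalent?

G## = pitch class 9 and A = pitch class 9 and Bbb = pitch class 9 — the same pitch class, so they are enharmonic equivalents.

Yes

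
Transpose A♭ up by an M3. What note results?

C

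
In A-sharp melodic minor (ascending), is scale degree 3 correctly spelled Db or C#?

Each scale degree takes a distinct letter name. Degree 3 of a scale on A must use the letter C.
C# and Db are enharmonically the same pitch, but only C# uses the letter C, so it is the correct spelling here.

C#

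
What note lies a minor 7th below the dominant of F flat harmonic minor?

Db

The dominant of Fb harmonic minor is Cb.
A minor seventh (10 semitones) below Cb lands on the letter D, giving Db.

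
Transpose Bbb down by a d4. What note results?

F

B down a perfect fourth is F#, so the target letter is F.
From Bbb, a diminished fourth is 4 semitones down: F.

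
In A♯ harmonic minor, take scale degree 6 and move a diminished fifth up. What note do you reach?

C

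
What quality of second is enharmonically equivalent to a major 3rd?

doubly augmented

A major third spans 4 semitones.
A second spanning 4 semitones is doubly augmented (the major second is 2).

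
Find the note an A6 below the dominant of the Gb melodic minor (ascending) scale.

Fbb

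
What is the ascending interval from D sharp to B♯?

The letter names run D→B, a span of 5 letter steps, so the interval is some kind of sixth.
D# to B# is 9 semitones. A major sixth is 9, so 9 makes it major.

major sixth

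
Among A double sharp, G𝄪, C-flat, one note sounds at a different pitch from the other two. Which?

In 12-tone equal temperament, enharmonic equivalents share a pitch class. A## is pitch class 11; G## is pitch class 9; Cb is pitch class 11.
A## and Cb share pitch class 11, while G## is pitch class 9.

G##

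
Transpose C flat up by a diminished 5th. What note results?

C up a perfect fifth is G, so the target letter is G.
From Cb, a diminished fifth is 6 semitones up: Gbb.

Gbb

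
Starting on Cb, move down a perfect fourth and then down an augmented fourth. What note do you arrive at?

Dbb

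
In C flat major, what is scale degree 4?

Degree 4 takes the letter 3 steps above C, which is F.
In major, degree 4 sits 5 semitones above the tonic. Cb + 5 semitones is pitch class 4, spelled on F as Fb.

Fb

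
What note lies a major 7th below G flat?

Abb

G down a major seventh is Ab, so the target letter is A.
From Gb, a major seventh is 11 semitones down: Abb.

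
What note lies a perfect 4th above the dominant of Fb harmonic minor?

The dominant of Fb harmonic minor is Cb.
A perfect fourth (5 semitones) above Cb lands on the letter F, giving Fb.

Fb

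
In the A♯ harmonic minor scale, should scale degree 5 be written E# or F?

Each scale degree takes a distinct letter name. Degree 5 of a scale on A must use the letter E.
E# and F are enharmonically the same pitch, but only E# uses the letter E, so it is the correct spelling here.

E#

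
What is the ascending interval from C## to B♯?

minor seventh

The letter names run C→B, a span of 6 letter steps, so the interval is some kind of seventh.
C## to B# is 10 semitones. A major seventh is 11, so 10 makes it minor.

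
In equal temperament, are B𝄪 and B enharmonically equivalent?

B## is pitch class 1; B is pitch class 11.
The pitch classes differ (1 vs. 11), so they are not enharmonic equivalents.

No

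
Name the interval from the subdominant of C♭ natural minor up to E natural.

augmented seventh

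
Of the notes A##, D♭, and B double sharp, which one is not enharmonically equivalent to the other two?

A##

In 12-tone equal temperament, enharmonic equivalents share a pitch class. A## is pitch class 11; Db is pitch class 1; B## is pitch class 1.
Db and B## share pitch class 1, while A## is pitch class 11.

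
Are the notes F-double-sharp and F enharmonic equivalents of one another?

No

F## is pitch class 7; F is pitch class 5.
The pitch classes differ (7 vs. 5), so they are not enharmonic equivalents.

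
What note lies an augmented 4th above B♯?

E##

A fourth above B lands on the letter E.
An augmented fourth spans 6 semitones, so B# moves to pitch class 6. On the letter E that is E##.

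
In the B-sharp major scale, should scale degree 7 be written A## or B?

A##

Each scale degree takes a distinct letter name. Degree 7 of a scale on B must use the letter A.
A## and B are enharmonically the same pitch, but only A## uses the letter A, so it is the correct spelling here.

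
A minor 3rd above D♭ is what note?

A third above D lands on the letter F.
A minor third spans 3 semitones, so Db moves to pitch class 4. On the letter F that is Fb.

Fb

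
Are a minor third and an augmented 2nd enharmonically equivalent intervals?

A minor third spans 3 semitones; an augmented second spans 3.
They are enharmonically equivalent.

Yes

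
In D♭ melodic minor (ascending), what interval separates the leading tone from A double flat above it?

The leading tone of Db melodic minor (ascending) is C.
C up to Abb: letters C→A make it a sixth; 7 semitones makes it diminished.

diminished sixth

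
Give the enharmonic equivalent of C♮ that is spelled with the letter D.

Plain D sits 2 semitones above C, so on the letter D the same pitch needs a double flat: Dbb.

Dbb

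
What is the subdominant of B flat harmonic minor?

Eb

The Bb harmonic minor scale runs Bb C Db Eb F Gb A.
Degree 4 is Eb.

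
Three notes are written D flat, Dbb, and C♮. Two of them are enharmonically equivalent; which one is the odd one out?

In 12-tone equal temperament, enharmonic equivalents share a pitch class. Db is pitch class 1; Dbb is pitch class 0; C is pitch class 0.
Dbb and C share pitch class 0, while Db is pitch class 1.

Db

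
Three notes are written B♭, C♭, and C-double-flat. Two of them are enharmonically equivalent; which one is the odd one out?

Cb

In 12-tone equal temperament, enharmonic equivalents share a pitch class. Bb is pitch class 10; Cb is pitch class 11; Cbb is pitch class 10.
Bb and Cbb share pitch class 10, while Cb is pitch class 11.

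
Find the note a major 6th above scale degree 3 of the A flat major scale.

Scale degree 3 of Ab major is C.
A major sixth (9 semitones) above C lands on the letter A, giving A.

A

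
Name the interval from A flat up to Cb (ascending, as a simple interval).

minor third

The letter names run A→C, a span of 2 letter steps, so the interval is some kind of third.
Ab to Cb is 3 semitones. A major third is 4, so 3 makes it minor.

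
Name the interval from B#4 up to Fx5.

perfect fifth

Counting letters B–C–D–E–F gives a fifth.
B#→F## = 7 semitones, exactly the perfect fifth.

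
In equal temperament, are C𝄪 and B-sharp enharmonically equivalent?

Two spellings are enharmonically equivalent only if they share a pitch class.
Here C## → 2, B# → 0; 0 ≠ 2, so they are not.

No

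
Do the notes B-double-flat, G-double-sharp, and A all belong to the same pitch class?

Bbb is pitch class 9; G## is pitch class 9; A is pitch class 9.
All spellings map to pitch class 9, so they are enharmonically equivalent.

Yes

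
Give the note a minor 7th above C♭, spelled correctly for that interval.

C up a major seventh is B, so the target letter is B.
From Cb, a minor seventh is 10 semitones up: Bbb.

Bbb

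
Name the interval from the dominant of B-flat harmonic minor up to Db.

minor sixth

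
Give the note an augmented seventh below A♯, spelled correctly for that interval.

Bb

A seventh below A lands on the letter B.
An augmented seventh spans 12 semitones, so A# moves to pitch class 10. On the letter B that is Bb.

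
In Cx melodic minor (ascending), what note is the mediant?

E#

The C## melodic minor (ascending) scale runs C## D## E# F## G## A## B##.
Degree 3 is E#.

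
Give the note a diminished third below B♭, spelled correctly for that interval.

A third below B lands on the letter G.
A diminished third spans 2 semitones, so Bb moves to pitch class 8. On the letter G that is G#.

G#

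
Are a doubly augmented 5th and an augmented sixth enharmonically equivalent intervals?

No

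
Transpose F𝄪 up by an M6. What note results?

D##

A sixth above F lands on the letter D.
A major sixth spans 9 semitones, so F## moves to pitch class 4. On the letter D that is D##.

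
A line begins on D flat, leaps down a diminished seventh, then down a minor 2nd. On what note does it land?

A diminished seventh down from Db is E (letter E, 9 semitones down).
A minor second down from E is D# (letter D, 1 semitone down).

D#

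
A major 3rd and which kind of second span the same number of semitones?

doubly augmented

A major third spans 4 semitones.
A second spanning 4 semitones is doubly augmented (the major second is 2).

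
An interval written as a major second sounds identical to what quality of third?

A major second spans 2 semitones.
A third spanning 2 semitones is diminished (the major third is 4).

diminished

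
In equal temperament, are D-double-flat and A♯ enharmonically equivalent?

No

Dbb is pitch class 0; A# is pitch class 10.
The pitch classes differ (0 vs. 10), so they are not enharmonic equivalents.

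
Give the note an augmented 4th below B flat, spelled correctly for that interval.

Fb

A fourth below B lands on the letter F.
An augmented fourth spans 6 semitones, so Bb moves to pitch class 4. On the letter F that is Fb.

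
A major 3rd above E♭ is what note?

E up a major third is G#, so the target letter is G.
From Eb, a major third is 4 semitones up: G.

G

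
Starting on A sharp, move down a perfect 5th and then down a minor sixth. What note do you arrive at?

F##

A perfect fifth down from A# is D# (letter D, 7 semitones down).
A minor sixth down from D# is F## (letter F, 8 semitones down).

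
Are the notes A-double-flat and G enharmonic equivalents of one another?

Abb is pitch class 7; G is pitch class 7.
All spellings map to pitch class 7, so they are enharmonically equivalent.

Yes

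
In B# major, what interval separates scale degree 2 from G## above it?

perfect fifth

Scale degree 2 of B# major is C##.
C## up to G##: letters C→G make it a fifth; 7 semitones makes it perfect.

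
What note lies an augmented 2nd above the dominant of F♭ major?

D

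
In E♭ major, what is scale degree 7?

D

Degree 7 takes the letter 6 steps above E, which is D.
In major, degree 7 sits 11 semitones above the tonic. Eb + 11 semitones is pitch class 2, spelled on D as D.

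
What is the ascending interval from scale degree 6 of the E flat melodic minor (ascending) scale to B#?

augmented seventh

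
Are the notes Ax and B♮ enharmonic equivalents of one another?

A## is pitch class 11; B is pitch class 11.
All spellings map to pitch class 11, so they are enharmonically equivalent.

Yes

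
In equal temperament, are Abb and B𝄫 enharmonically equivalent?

Abb is pitch class 7; Bbb is pitch class 9.
The pitch classes differ (7 vs. 9), so they are not enharmonic equivalents.

No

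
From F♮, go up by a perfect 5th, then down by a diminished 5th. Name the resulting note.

A perfect fifth up from F is C (letter C, 7 semitones up).
A diminished fifth down from C is F# (letter F, 6 semitones down).

F#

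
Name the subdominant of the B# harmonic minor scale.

E#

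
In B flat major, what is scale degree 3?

The Bb major scale runs Bb C D Eb F G A.
Degree 3 is D.

D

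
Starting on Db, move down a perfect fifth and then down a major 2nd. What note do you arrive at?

Fb

A perfect fifth down from Db is Gb (letter G, 7 semitones down).
A major second down from Gb is Fb (letter F, 2 semitones down).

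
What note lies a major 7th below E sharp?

F#

E down a major seventh is F, so the target letter is F.
From E#, a major seventh is 11 semitones down: F#.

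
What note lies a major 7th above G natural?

G up a major seventh is F#, so the target letter is F.
From G, a major seventh is 11 semitones up: F#.

F#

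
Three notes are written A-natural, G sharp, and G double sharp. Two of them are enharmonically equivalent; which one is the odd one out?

G#

In 12-tone equal temperament, enharmonic equivalents share a pitch class. A is pitch class 9; G# is pitch class 8; G## is pitch class 9.
A and G## share pitch class 9, while G# is pitch class 8.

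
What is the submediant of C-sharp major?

Degree 6 takes the letter 5 steps above C, which is A.
In major, degree 6 sits 9 semitones above the tonic. C# + 9 semitones is pitch class 10, spelled on A as A#.

A#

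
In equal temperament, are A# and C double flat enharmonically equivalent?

A# = pitch class 10 and Cbb = pitch class 10 — the same pitch class, so they are enharmonic equivalents.

Yes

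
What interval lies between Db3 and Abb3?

diminished fifth

Counting letters D–E–F–G–A gives a fifth.
Db→Abb = 6 semitones, 1 narrower than the perfect fifth (7), so diminished.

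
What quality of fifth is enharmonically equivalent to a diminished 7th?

doubly augmented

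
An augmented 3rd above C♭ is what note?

E

A third above C lands on the letter E.
An augmented third spans 5 semitones, so Cb moves to pitch class 4. On the letter E that is E.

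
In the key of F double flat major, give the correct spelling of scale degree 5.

Cbb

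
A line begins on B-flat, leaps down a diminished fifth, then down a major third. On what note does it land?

A diminished fifth down from Bb is E (letter E, 6 semitones down).
A major third down from E is C (letter C, 4 semitones down).

C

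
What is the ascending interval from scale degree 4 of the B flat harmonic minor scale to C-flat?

Scale degree 4 of Bb harmonic minor is Eb.
Eb up to Cb: letters E→C make it a sixth; 8 semitones makes it minor.

minor sixth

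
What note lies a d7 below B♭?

C#

B down a major seventh is C, so the target letter is C.
From Bb, a diminished seventh is 9 semitones down: C#.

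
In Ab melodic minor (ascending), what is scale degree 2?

Degree 2 takes the letter 1 step above A, which is B.
In melodic minor (ascending), degree 2 sits 2 semitones above the tonic. Ab + 2 semitones is pitch class 10, spelled on B as Bb.

Bb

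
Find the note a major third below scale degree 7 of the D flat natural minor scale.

Scale degree 7 of Db natural minor is Cb.
A major third (4 semitones) below Cb lands on the letter A, giving Abb.

Abb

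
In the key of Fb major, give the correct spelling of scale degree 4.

Bbb

Degree 4 takes the letter 3 steps above F, which is B.
In major, degree 4 sits 5 semitones above the tonic. Fb + 5 semitones is pitch class 9, spelled on B as Bbb.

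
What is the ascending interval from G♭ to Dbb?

diminished fifth

The letter names run G→D, a span of 4 letter steps, so the interval is some kind of fifth.
Gb to Dbb is 6 semitones. A perfect fifth is 7, so 6 makes it diminished.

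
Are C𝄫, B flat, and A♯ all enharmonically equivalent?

Cbb = pitch class 10 and Bb = pitch class 10 and A# = pitch class 10 — the same pitch class, so they are enharmonic equivalents.

Yes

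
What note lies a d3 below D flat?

D down a major third is Bb, so the target letter is B.
From Db, a diminished third is 2 semitones down: B.

B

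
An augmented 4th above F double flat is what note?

Bbb

F up a perfect fourth is Bb, so the target letter is B.
From Fbb, an augmented fourth is 6 semitones up: Bbb.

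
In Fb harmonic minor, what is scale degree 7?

Eb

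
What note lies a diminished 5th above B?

F

B up a perfect fifth is F#, so the target letter is F.
From B, a diminished fifth is 6 semitones up: F.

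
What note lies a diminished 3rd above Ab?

Cbb

A third above A lands on the letter C.
A diminished third spans 2 semitones, so Ab moves to pitch class 10. On the letter C that is Cbb.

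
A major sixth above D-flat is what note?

Bb

A sixth above D lands on the letter B.
A major sixth spans 9 semitones, so Db moves to pitch class 10. On the letter B that is Bb.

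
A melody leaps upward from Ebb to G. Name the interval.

augmented third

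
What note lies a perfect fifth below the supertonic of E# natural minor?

B#

The supertonic of E# natural minor is F##.
A perfect fifth (7 semitones) below F## lands on the letter B, giving B#.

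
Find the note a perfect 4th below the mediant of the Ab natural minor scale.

Gb

The mediant of Ab natural minor is Cb.
A perfect fourth (5 semitones) below Cb lands on the letter G, giving Gb.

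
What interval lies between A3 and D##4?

Counting letters A–B–C–D gives a fourth.
A→D## = 7 semitones, 2 wider than the perfect fourth (5), so doubly augmented.

doubly augmented fourth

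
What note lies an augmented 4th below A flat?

Ebb

A down a perfect fourth is E, so the target letter is E.
From Ab, an augmented fourth is 6 semitones down: Ebb.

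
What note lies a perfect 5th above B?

B up a perfect fifth is F#, so the target letter is F.
From B, a perfect fifth is 7 semitones up: F#.

F#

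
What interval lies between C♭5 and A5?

augmented sixth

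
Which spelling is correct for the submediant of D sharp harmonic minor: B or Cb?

Each scale degree takes a distinct letter name. Degree 6 of a scale on D must use the letter B.
B and Cb are enharmonically the same pitch, but only B uses the letter B, so it is the correct spelling here.

B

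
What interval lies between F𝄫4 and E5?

doubly augmented seventh

Counting letters F–G–A–B–C–D–E gives a seventh.
Fbb→E = 13 semitones, 2 wider than the major seventh (11), so doubly augmented.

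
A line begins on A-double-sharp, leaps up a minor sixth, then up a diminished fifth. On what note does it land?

C#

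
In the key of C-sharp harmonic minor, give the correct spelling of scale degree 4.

Degree 4 takes the letter 3 steps above C, which is F.
In harmonic minor, degree 4 sits 5 semitones above the tonic. C# + 5 semitones is pitch class 6, spelled on F as F#.

F#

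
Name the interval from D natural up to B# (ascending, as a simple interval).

augmented sixth

Counting letters D–E–F–G–A–B gives a sixth.
D→B# = 10 semitones, 1 wider than the major sixth (9), so augmented.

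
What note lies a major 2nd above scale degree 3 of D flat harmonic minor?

Scale degree 3 of Db harmonic minor is Fb.
A major second (2 semitones) above Fb lands on the letter G, giving Gb.

Gb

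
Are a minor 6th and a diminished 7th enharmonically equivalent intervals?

A minor sixth spans 8 semitones; a diminished seventh spans 9.
The spans differ, so they are not enharmonic equivalents.

No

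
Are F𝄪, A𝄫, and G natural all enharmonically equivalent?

F## is pitch class 7; Abb is pitch class 7; G is pitch class 7.
All spellings map to pitch class 7, so they are enharmonically equivalent.

Yes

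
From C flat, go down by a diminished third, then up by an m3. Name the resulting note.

C

A diminished third down from Cb is A (letter A, 2 semitones down).
A minor third up from A is C (letter C, 3 semitones up).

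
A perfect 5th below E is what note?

A fifth below E lands on the letter A.
A perfect fifth spans 7 semitones, so E moves to pitch class 9. On the letter A that is A.

A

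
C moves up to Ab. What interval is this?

minor sixth

Counting letters C–D–E–F–G–A gives a sixth.
C→Ab = 8 semitones, 1 narrower than the major sixth (9), so minor.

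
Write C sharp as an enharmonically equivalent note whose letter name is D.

Plain D sits 1 semitone above C#, so on the letter D the same pitch needs a flat: Db.

Db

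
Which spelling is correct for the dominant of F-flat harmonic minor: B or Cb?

Each scale degree takes a distinct letter name. Degree 5 of a scale on F must use the letter C.
Cb and B are enharmonically the same pitch, but only Cb uses the letter C, so it is the correct spelling here.

Cb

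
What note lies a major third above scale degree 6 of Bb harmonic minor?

Scale degree 6 of Bb harmonic minor is Gb.
A major third (4 semitones) above Gb lands on the letter B, giving Bb.

Bb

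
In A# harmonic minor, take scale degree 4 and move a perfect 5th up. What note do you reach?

A#

Scale degree 4 of A# harmonic minor is D#.
A perfect fifth (7 semitones) above D# lands on the letter A, giving A#.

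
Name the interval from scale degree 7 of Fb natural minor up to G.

augmented third

Scale degree 7 of Fb natural minor is Ebb.
Ebb up to G: letters E→G make it a third; 5 semitones makes it augmented.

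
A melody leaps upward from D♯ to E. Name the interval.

minor second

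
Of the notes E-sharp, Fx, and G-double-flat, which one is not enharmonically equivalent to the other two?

F##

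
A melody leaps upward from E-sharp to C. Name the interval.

The letter names run E→C, a span of 5 letter steps, so the interval is some kind of sixth.
E# to C is 7 semitones. A major sixth is 9, so 7 makes it diminished.

diminished sixth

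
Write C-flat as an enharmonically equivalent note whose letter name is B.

Cb is pitch class 11. The letter B alone is pitch class 11.
Pitch class 11 on B needs no accidental: B.

B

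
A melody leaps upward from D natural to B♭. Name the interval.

minor sixth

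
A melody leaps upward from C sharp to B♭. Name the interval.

diminished seventh

Counting letters C–D–E–F–G–A–B gives a seventh.
C#→Bb = 9 semitones, 2 narrower than the major seventh (11), so diminished.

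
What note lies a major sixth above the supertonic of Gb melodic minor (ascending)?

The supertonic of Gb melodic minor (ascending) is Ab.
A major sixth (9 semitones) above Ab lands on the letter F, giving F.

F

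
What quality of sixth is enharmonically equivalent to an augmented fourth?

doubly diminished

An augmented fourth spans 6 semitones.
A sixth spanning 6 semitones is doubly diminished (the major sixth is 9).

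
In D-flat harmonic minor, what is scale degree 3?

The Db harmonic minor scale runs Db Eb Fb Gb Ab Bbb C.
Degree 3 is Fb.

Fb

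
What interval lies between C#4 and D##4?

augmented second

The letter names run C→D, a span of 1 letter step, so the interval is some kind of second.
C# to D## is 3 semitones. A major second is 2, so 3 makes it augmented.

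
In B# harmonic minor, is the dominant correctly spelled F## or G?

Each scale degree takes a distinct letter name. Degree 5 of a scale on B must use the letter F.
F## and G are enharmonically the same pitch, but only F## uses the letter F, so it is the correct spelling here.

F##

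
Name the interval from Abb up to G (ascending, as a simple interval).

augmented seventh

The letter names run A→G, a span of 6 letter steps, so the interval is some kind of seventh.
Abb to G is 12 semitones. A major seventh is 11, so 12 makes it augmented.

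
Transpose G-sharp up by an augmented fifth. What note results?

D##

G up a perfect fifth is D, so the target letter is D.
From G#, an augmented fifth is 8 semitones up: D##.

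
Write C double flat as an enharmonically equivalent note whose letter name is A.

A#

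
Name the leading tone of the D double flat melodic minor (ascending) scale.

The Dbb melodic minor (ascending) scale runs Dbb Ebb Fbb Gbb Abb Bbb Cb.
Degree 7 is Cb.

Cb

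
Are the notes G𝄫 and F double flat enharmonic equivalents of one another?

Two spellings are enharmonically equivalent only if they share a pitch class.
Here Gbb → 5, Fbb → 3; 3 ≠ 5, so they are not.

No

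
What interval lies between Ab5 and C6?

major third

The letter names run A→C, a span of 2 letter steps, so the interval is some kind of third.
Ab to C is 4 semitones. A major third is 4, so 4 makes it major.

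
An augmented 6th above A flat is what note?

A up a major sixth is F#, so the target letter is F.
From Ab, an augmented sixth is 10 semitones up: F#.

F#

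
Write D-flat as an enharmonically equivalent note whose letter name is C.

C#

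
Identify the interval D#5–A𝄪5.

The letter names run D→A, a span of 4 letter steps, so the interval is some kind of fifth.
D# to A## is 8 semitones. A perfect fifth is 7, so 8 makes it augmented.

augmented fifth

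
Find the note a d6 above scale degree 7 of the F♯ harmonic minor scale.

Scale degree 7 of F# harmonic minor is E#.
A diminished sixth (7 semitones) above E# lands on the letter C, giving C.

C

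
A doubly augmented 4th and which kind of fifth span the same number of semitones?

A doubly augmented fourth spans 7 semitones.
A fifth spanning 7 semitones is perfect (the perfect fifth is 7).

perfect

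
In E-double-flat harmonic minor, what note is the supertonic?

Fb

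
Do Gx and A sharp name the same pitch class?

No

Two spellings are enharmonically equivalent only if they share a pitch class.
Here G## → 9, A# → 10; 9 ≠ 10, so they are not.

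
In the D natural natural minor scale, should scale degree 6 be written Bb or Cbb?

Bb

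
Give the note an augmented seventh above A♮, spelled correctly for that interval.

A seventh above A lands on the letter G.
An augmented seventh spans 12 semitones, so A moves to pitch class 9. On the letter G that is G##.

G##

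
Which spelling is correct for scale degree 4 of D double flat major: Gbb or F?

Each scale degree takes a distinct letter name. Degree 4 of a scale on D must use the letter G.
Gbb and F are enharmonically the same pitch, but only Gbb uses the letter G, so it is the correct spelling here.

Gbb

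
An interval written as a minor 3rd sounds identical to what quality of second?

augmented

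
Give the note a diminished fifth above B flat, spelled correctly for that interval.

A fifth above B lands on the letter F.
A diminished fifth spans 6 semitones, so Bb moves to pitch class 4. On the letter F that is Fb.

Fb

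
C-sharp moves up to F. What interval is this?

diminished fourth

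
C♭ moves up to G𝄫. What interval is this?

The letter names run C→G, a span of 4 letter steps, so the interval is some kind of fifth.
Cb to Gbb is 6 semitones. A perfect fifth is 7, so 6 makes it diminished.

diminished fifth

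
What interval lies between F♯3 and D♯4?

The letter names run F→D, a span of 5 letter steps, so the interval is some kind of sixth.
F# to D# is 9 semitones. A major sixth is 9, so 9 makes it major.

major sixth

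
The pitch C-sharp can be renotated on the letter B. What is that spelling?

Plain B sits 2 semitones below C#, so on the letter B the same pitch needs a double sharp: B##.

B##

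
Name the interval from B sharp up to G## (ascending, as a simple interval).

Counting letters B–C–D–E–F–G gives a sixth.
B#→G## = 9 semitones, exactly the major sixth.

major sixth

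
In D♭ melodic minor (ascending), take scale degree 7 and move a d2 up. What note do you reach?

Scale degree 7 of Db melodic minor (ascending) is C.
A diminished second (0 semitones) above C lands on the letter D, giving Dbb.

Dbb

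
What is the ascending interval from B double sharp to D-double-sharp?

Counting letters B–C–D gives a third.
B##→D## = 3 semitones, 1 narrower than the major third (4), so minor.

minor third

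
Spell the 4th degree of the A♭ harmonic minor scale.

Db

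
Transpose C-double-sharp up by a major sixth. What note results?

A##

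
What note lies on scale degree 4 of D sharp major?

G#

Degree 4 takes the letter 3 steps above D, which is G.
In major, degree 4 sits 5 semitones above the tonic. D# + 5 semitones is pitch class 8, spelled on G as G#.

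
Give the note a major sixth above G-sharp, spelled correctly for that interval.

A sixth above G lands on the letter E.
A major sixth spans 9 semitones, so G# moves to pitch class 5. On the letter E that is E#.

E#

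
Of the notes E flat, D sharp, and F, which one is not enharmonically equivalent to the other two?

In 12-tone equal temperament, enharmonic equivalents share a pitch class. Eb is pitch class 3; D# is pitch class 3; F is pitch class 5.
Eb and D# share pitch class 3, while F is pitch class 5.

F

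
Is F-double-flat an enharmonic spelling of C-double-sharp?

No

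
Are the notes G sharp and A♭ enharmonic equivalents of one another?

Yes

G# is pitch class 8; Ab is pitch class 8.
All spellings map to pitch class 8, so they are enharmonically equivalent.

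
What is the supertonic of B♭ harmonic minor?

The Bb harmonic minor scale runs Bb C Db Eb F Gb A.
Degree 2 is C.

C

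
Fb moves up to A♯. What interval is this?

The letter names run F→A, a span of 2 letter steps, so the interval is some kind of third.
Fb to A# is 6 semitones. A major third is 4, so 6 makes it doubly augmented.

doubly augmented third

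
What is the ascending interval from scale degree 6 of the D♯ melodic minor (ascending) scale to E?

Scale degree 6 of D# melodic minor (ascending) is B#.
B# up to E: letters B→E make it a fourth; 4 semitones makes it diminished.

diminished fourth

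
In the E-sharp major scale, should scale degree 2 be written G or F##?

Each scale degree takes a distinct letter name. Degree 2 of a scale on E must use the letter F.
F## and G are enharmonically the same pitch, but only F## uses the letter F, so it is the correct spelling here.

F##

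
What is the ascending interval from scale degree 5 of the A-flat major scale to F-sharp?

augmented second

Scale degree 5 of Ab major is Eb.
Eb up to F#: letters E→F make it a second; 3 semitones makes it augmented.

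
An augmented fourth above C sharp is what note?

A fourth above C lands on the letter F.
An augmented fourth spans 6 semitones, so C# moves to pitch class 7. On the letter F that is F##.

F##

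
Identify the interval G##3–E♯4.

The letter names run G→E, a span of 5 letter steps, so the interval is some kind of sixth.
G## to E# is 8 semitones. A major sixth is 9, so 8 makes it minor.

minor sixth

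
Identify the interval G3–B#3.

Counting letters G–A–B gives a third.
G→B# = 5 semitones, 1 wider than the major third (4), so augmented.

augmented third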